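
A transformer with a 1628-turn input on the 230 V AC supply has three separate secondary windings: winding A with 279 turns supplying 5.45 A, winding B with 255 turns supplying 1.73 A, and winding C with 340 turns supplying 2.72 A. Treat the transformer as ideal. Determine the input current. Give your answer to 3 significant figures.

V_A = 230 × 279/1628 = 39.416 V; V_B = 230 × 255/1628 = 36.026 V; V_C = 230 × 340/1628 = 48.034 V.
P_out = V_A I_A + V_B I_B + V_C I_C = 39.416×5.45 + 36.026×1.73 + 48.034×2.72 = 214.82 + 62.325 + 130.65 = 407.80 W.
Ideal ⇒ P_in = P_out, so I_in = P_out/V_in = 407.80/230 = 1.77 A.

I_in ≈ 1.77 A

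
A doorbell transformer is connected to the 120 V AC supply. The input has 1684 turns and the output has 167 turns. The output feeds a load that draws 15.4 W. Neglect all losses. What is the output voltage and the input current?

V_out = V_in × N_out/N_in = 120 × 167/1684 = 11.900 V.
I_out = P/V_out = 15.4/11.900 = 1.2941 A.
I_in = I_out × N_out/N_in = 1.2941 × 167/1684 = 0.128 A.

V_out ≈ 11.9 V, I_in ≈ 0.128 A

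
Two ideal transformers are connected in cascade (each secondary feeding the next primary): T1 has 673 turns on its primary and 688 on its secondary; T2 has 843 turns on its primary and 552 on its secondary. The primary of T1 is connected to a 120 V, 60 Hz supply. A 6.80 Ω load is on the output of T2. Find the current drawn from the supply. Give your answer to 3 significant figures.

I_supply ≈ 7.91 A

Secondary of T1: V = 120.00 × 688/673 = 122.67 V.
Secondary of T2: V = 122.67 × 552/843 = 80.328 V.
I_load = 80.328/6.80 = 11.813 A, so P_out = 80.328 × 11.813 = 948.91 W.
All ideal ⇒ P_in = P_out, so I_supply = 948.91/120 = 7.91 A.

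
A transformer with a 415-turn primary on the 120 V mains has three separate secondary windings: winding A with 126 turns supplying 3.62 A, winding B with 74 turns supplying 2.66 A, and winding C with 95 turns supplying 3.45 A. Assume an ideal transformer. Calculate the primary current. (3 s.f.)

I_p ≈ 2.36 A

V_A = 120 × 126/415 = 36.434 V; V_B = 120 × 74/415 = 21.398 V; V_C = 120 × 95/415 = 27.470 V.
P_out = V_A I_A + V_B I_B + V_C I_C = 36.434×3.62 + 21.398×2.66 + 27.470×3.45 = 131.89 + 56.918 + 94.771 = 283.58 W.
Ideal ⇒ P_in = P_out, so I_p = P_out/V_p = 283.58/120 = 2.36 A.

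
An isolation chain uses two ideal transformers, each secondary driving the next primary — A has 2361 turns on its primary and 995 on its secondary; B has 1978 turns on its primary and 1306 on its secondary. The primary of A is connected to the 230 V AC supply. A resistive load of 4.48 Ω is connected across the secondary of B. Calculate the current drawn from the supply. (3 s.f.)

Secondary of A: V = 230.00 × 995/2361 = 96.929 V.
Secondary of B: V = 96.929 × 1306/1978 = 63.999 V.
I_load = 63.999/4.48 = 14.285 A, so P_out = 63.999 × 14.285 = 914.25 W.
All ideal ⇒ P_in = P_out, so I_supply = 914.25/230 = 3.98 A.

I_supply ≈ 3.98 A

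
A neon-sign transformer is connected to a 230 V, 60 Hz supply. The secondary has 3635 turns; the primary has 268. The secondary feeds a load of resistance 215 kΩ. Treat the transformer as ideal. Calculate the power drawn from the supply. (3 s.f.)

V_s = V_p × N_s/N_p = 230 × 3635/268 = 3119.6 V.
I_s = V_s/R = 3119.6/215000 = 0.014510 A.
I_p = I_s × N_s/N_p = 0.014510 × 3635/268 = 0.19680 A.
P = V_p I_p = 230 × 0.19680 = 45.3 W.

P ≈ 45.3 W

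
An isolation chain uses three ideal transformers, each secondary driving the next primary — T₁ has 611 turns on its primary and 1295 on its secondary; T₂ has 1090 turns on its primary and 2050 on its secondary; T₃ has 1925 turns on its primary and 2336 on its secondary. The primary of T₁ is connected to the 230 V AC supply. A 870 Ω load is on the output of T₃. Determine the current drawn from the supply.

I_supply ≈ 6.19 A

Secondary of T₁: V = 230.00 × 1295/611 = 487.48 V.
Secondary of T₂: V = 487.48 × 2050/1090 = 916.82 V.
Secondary of T₃: V = 916.82 × 2336/1925 = 1112.6 V.
I_load = 1112.6/870 = 1.2788 A, so P_out = 1112.6 × 1.2788 = 1422.8 W.
All ideal ⇒ P_in = P_out, so I_supply = 1422.8/230 = 6.19 A.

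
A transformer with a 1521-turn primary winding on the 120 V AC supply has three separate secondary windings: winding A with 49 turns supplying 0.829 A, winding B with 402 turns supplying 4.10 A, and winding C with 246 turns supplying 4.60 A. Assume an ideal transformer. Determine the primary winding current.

I_p ≈ 1.85 A

V_A = 120 × 49/1521 = 3.8659 V; V_B = 120 × 402/1521 = 31.716 V; V_C = 120 × 246/1521 = 19.408 V.
P_out = V_A I_A + V_B I_B + V_C I_C = 3.8659×0.829 + 31.716×4.10 + 19.408×4.60 = 3.2048 + 130.04 + 89.278 = 222.52 W.
Ideal ⇒ P_in = P_out, so I_p = P_out/V_p = 222.52/120 = 1.85 A.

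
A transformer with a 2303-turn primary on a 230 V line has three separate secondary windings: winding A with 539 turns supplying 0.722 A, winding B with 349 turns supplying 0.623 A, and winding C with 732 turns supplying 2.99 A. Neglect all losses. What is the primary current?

I_p ≈ 1.21 A

V_A = 230 × 539/2303 = 53.830 V; V_B = 230 × 349/2303 = 34.855 V; V_C = 230 × 732/2303 = 73.105 V.
P_out = V_A I_A + V_B I_B + V_C I_C = 53.830×0.722 + 34.855×0.623 + 73.105×2.99 = 38.865 + 21.714 + 218.58 = 279.16 W.
Ideal ⇒ P_in = P_out, so I_p = P_out/V_p = 279.16/230 = 1.21 A.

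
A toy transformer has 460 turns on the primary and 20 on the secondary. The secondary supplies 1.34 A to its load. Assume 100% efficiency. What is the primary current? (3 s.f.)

For an ideal transformer I_p/I_s = N_s/N_p, so I_p = 1.34 × 20/460 = 0.0583 A.

I_p ≈ 0.0583 A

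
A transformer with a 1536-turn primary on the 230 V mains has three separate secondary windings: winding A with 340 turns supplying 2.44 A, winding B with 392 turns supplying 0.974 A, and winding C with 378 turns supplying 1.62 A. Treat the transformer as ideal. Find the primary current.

I_p ≈ 1.19 A

V_A = 230 × 340/1536 = 50.911 V; V_B = 230 × 392/1536 = 58.698 V; V_C = 230 × 378/1536 = 56.602 V.
P_out = V_A I_A + V_B I_B + V_C I_C = 50.911×2.44 + 58.698×0.974 + 56.602×1.62 = 124.22 + 57.172 + 91.695 = 273.09 W.
Ideal ⇒ P_in = P_out, so I_p = P_out/V_p = 273.09/230 = 1.19 A.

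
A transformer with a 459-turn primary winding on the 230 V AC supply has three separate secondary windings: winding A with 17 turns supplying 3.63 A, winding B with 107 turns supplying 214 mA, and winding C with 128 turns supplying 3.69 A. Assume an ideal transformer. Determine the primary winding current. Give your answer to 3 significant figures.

V_A = 230 × 17/459 = 8.5185 V; V_B = 230 × 107/459 = 53.617 V; V_C = 230 × 128/459 = 64.139 V.
P_out = V_A I_A + V_B I_B + V_C I_C = 8.5185×3.63 + 53.617×0.214 + 64.139×3.69 = 30.922 + 11.474 + 236.67 = 279.07 W.
Ideal ⇒ P_in = P_out, so I_p = P_out/V_p = 279.07/230 = 1.21 A.

I_p ≈ 1.21 A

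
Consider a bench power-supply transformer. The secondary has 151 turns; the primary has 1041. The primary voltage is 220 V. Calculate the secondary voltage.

V_s ≈ 31.9 V

V_s/V_p = N_s/N_p, so V_s = 220 × 151/1041 = 31.9 V.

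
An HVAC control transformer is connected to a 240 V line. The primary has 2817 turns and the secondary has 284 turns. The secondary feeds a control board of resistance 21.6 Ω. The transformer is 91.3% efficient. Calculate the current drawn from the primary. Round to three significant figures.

V_s = 240 × 284/2817 = 24.196 V.
I_s = V_s/R = 24.196/21.6 = 1.1202 A.
P_out = V_s I_s = 24.196 × 1.1202 = 27.104 W.
P_in = P_out/η = 27.104/0.913 = 29.687 W.
I_p = P_in/V_p = 29.687/240 = 0.124 A.

I_p ≈ 0.124 A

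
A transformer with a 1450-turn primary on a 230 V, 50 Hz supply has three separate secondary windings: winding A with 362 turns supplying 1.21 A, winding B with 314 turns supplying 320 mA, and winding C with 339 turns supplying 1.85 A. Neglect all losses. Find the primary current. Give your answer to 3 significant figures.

V_A = 230 × 362/1450 = 57.421 V; V_B = 230 × 314/1450 = 49.807 V; V_C = 230 × 339/1450 = 53.772 V.
P_out = V_A I_A + V_B I_B + V_C I_C = 57.421×1.21 + 49.807×0.320 + 53.772×1.85 = 69.479 + 15.938 + 99.479 = 184.90 W.
Ideal ⇒ P_in = P_out, so I_p = P_out/V_p = 184.90/230 = 0.804 A.

I_p ≈ 0.804 A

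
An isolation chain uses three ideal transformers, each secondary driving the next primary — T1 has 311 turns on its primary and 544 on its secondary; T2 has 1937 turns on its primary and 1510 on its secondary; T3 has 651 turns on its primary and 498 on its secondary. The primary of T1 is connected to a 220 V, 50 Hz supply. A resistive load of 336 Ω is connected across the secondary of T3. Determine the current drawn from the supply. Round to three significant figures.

I_supply ≈ 0.712 A

After T1: V = 220.00 × 544/311 = 384.82 V.
After T2: V = 384.82 × 1510/1937 = 299.99 V.
After T3: V = 299.99 × 498/651 = 229.49 V.
I_load = 229.49/336 = 0.68300 A, so P_out = 229.49 × 0.68300 = 156.74 W.
All ideal ⇒ P_in = P_out, so I_supply = 156.74/220 = 0.712 A.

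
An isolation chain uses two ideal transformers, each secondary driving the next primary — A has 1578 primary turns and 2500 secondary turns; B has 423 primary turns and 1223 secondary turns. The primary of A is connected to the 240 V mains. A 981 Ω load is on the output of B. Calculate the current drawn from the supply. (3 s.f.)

I_supply ≈ 5.13 A

Secondary of A: V = 240.00 × 2500/1578 = 380.23 V.
Secondary of B: V = 380.23 × 1223/423 = 1099.3 V.
I_load = 1099.3/981 = 1.1206 A, so P_out = 1099.3 × 1.1206 = 1231.9 W.
All ideal ⇒ P_in = P_out, so I_supply = 1231.9/240 = 5.13 A.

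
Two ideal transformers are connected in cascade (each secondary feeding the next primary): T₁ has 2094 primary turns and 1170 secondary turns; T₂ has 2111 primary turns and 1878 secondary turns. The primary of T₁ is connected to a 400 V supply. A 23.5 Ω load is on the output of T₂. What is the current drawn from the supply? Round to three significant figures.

Secondary of T₁: V = 400.00 × 1170/2094 = 223.50 V.
Secondary of T₂: V = 223.50 × 1878/2111 = 198.83 V.
I_load = 198.83/23.5 = 8.4607 A, so P_out = 198.83 × 8.4607 = 1682.2 W.
All ideal ⇒ P_in = P_out, so I_supply = 1682.2/400 = 4.21 A.

I_supply ≈ 4.21 A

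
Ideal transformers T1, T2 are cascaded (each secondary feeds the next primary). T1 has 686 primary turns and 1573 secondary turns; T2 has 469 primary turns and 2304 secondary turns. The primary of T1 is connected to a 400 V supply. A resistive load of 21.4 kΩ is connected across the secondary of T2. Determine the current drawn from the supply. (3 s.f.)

I_supply ≈ 2.37 A

Secondary of T1: V = 400.00 × 1573/686 = 917.20 V.
Secondary of T2: V = 917.20 × 2304/469 = 4505.8 V.
I_load = 4505.8/21400 = 0.21055 A, so P_out = 4505.8 × 0.21055 = 948.71 W.
All ideal ⇒ P_in = P_out, so I_supply = 948.71/400 = 2.37 A.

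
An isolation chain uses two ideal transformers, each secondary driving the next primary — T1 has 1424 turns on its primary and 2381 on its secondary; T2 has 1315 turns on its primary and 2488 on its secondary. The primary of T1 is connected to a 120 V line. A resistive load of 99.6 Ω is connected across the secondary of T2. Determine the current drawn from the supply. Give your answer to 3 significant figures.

After T1: V = 120.00 × 2381/1424 = 200.65 V.
After T2: V = 200.65 × 2488/1315 = 379.63 V.
I_load = 379.63/99.6 = 3.8115 A, so P_out = 379.63 × 3.8115 = 1446.9 W.
All ideal ⇒ P_in = P_out, so I_supply = 1446.9/120 = 12.1 A.

I_supply ≈ 12.1 A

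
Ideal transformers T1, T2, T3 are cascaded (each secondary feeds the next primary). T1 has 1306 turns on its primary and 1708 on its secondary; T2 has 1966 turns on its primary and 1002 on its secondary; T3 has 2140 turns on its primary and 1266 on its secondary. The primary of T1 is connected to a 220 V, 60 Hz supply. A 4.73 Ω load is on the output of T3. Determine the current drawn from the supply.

I_supply ≈ 7.23 A

After T1: V = 220.00 × 1708/1306 = 287.72 V.
After T2: V = 287.72 × 1002/1966 = 146.64 V.
After T3: V = 146.64 × 1266/2140 = 86.750 V.
I_load = 86.750/4.73 = 18.340 A, so P_out = 86.750 × 18.340 = 1591.0 W.
All ideal ⇒ P_in = P_out, so I_supply = 1591.0/220 = 7.23 A.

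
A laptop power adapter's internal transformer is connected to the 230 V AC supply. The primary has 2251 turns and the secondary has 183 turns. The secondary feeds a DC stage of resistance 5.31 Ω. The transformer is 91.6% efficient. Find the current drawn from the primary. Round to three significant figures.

V_s = 230 × 183/2251 = 18.698 V.
I_s = V_s/R = 18.698/5.31 = 3.5213 A.
P_out = V_s I_s = 18.698 × 3.5213 = 65.843 W.
P_in = P_out/η = 65.843/0.916 = 71.881 W.
I_p = P_in/V_p = 71.881/230 = 0.313 A.

I_p ≈ 0.313 A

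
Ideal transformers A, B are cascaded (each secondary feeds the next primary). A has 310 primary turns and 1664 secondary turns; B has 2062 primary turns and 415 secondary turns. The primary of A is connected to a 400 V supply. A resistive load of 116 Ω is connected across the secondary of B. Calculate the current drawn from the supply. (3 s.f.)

I_supply ≈ 4.02 A

After A: V = 400.00 × 1664/310 = 2147.1 V.
After B: V = 2147.1 × 415/2062 = 432.13 V.
I_load = 432.13/116 = 3.7252 A, so P_out = 432.13 × 3.7252 = 1609.8 W.
All ideal ⇒ P_in = P_out, so I_supply = 1609.8/400 = 4.02 A.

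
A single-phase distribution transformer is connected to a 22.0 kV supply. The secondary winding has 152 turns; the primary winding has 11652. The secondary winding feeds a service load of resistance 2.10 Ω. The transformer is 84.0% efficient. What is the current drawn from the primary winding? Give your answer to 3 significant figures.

V_s = 22000 × 152/11652 = 286.99 V.
I_s = V_s/R = 286.99/2.10 = 136.66 A.
P_out = V_s I_s = 286.99 × 136.66 = 39220 W.
P_in = P_out/η = 39220/0.840 = 46691 W.
I_p = P_in/V_p = 46691/22000 = 2.12 A.

I_p ≈ 2.12 A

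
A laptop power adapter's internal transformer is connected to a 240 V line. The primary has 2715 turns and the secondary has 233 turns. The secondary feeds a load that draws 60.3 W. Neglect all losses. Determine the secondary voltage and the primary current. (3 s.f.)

V_s ≈ 20.6 V, I_p ≈ 0.251 A

V_s = V_p × N_s/N_p = 240 × 233/2715 = 20.597 V.
I_s = P/V_s = 60.3/20.597 = 2.9277 A.
I_p = I_s × N_s/N_p = 2.9277 × 233/2715 = 0.251 A.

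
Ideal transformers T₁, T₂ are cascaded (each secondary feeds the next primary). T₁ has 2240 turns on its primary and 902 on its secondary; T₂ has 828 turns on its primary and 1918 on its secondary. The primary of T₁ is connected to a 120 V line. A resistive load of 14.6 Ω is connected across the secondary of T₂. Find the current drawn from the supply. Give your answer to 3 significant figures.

After T₁: V = 120.00 × 902/2240 = 48.321 V.
After T₂: V = 48.321 × 1918/828 = 111.93 V.
I_load = 111.93/14.6 = 7.6666 A, so P_out = 111.93 × 7.6666 = 858.15 W.
All ideal ⇒ P_in = P_out, so I_supply = 858.15/120 = 7.15 A.

I_supply ≈ 7.15 A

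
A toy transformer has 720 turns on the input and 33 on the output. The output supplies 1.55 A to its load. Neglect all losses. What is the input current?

For an ideal transformer I_in/I_out = N_out/N_in, so I_in = 1.55 × 33/720 = 0.0710 A.

I_in ≈ 0.0710 A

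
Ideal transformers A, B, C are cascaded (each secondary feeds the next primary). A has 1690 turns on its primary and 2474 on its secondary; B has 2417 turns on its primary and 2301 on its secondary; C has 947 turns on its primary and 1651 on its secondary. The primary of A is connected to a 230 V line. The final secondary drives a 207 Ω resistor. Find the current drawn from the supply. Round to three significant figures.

After A: V = 230.00 × 2474/1690 = 336.70 V.
After B: V = 336.70 × 2301/2417 = 320.54 V.
After C: V = 320.54 × 1651/947 = 558.83 V.
I_load = 558.83/207 = 2.6997 A, so P_out = 558.83 × 2.6997 = 1508.6 W.
All ideal ⇒ P_in = P_out, so I_supply = 1508.6/230 = 6.56 A.

I_supply ≈ 6.56 A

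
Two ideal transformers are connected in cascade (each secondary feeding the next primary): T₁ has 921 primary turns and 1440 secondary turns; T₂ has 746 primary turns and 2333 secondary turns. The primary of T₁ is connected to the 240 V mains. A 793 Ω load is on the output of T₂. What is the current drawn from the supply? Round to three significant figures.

Secondary of T₁: V = 240.00 × 1440/921 = 375.24 V.
Secondary of T₂: V = 375.24 × 2333/746 = 1173.5 V.
I_load = 1173.5/793 = 1.4798 A, so P_out = 1173.5 × 1.4798 = 1736.6 W.
All ideal ⇒ P_in = P_out, so I_supply = 1736.6/240 = 7.24 A.

I_supply ≈ 7.24 A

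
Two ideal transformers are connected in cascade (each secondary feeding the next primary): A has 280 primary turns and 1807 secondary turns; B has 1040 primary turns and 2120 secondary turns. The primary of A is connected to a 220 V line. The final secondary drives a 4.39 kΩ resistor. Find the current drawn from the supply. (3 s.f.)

I_supply ≈ 8.67 A

Secondary of A: V = 220.00 × 1807/280 = 1419.8 V.
Secondary of B: V = 1419.8 × 2120/1040 = 2894.2 V.
I_load = 2894.2/4390 = 0.65927 A, so P_out = 2894.2 × 0.65927 = 1908.0 W.
All ideal ⇒ P_in = P_out, so I_supply = 1908.0/220 = 8.67 A.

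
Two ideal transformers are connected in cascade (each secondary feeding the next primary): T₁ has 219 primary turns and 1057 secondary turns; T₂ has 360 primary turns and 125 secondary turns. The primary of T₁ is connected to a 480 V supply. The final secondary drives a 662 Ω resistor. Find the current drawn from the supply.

After T₁: V = 480.00 × 1057/219 = 2316.7 V.
After T₂: V = 2316.7 × 125/360 = 804.41 V.
I_load = 804.41/662 = 1.2151 A, so P_out = 804.41 × 1.2151 = 977.47 W.
All ideal ⇒ P_in = P_out, so I_supply = 977.47/480 = 2.04 A.

I_supply ≈ 2.04 A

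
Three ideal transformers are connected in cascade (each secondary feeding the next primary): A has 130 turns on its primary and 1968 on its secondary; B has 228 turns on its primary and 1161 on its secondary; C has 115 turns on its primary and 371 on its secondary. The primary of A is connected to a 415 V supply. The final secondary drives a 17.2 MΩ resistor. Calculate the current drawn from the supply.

I_supply ≈ 1.49 A

Secondary of A: V = 415.00 × 1968/130 = 6282.5 V.
Secondary of B: V = 6282.5 × 1161/228 = 31991 V.
Secondary of C: V = 31991 × 371/115 = 103210 V.
I_load = 103210/(1.72×10^7) = 0.0060003 A, so P_out = 103210 × 0.0060003 = 619.27 W.
All ideal ⇒ P_in = P_out, so I_supply = 619.27/415 = 1.49 A.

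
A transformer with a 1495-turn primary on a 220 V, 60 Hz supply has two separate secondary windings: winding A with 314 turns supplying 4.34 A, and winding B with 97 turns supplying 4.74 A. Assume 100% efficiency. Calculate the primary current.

V_A = 220 × 314/1495 = 46.207 V; V_B = 220 × 97/1495 = 14.274 V.
P_out = V_A I_A + V_B I_B = 46.207×4.34 + 14.274×4.74 = 200.54 + 67.660 = 268.20 W.
Ideal ⇒ P_in = P_out, so I_p = P_out/V_p = 268.20/220 = 1.22 A.

I_p ≈ 1.22 A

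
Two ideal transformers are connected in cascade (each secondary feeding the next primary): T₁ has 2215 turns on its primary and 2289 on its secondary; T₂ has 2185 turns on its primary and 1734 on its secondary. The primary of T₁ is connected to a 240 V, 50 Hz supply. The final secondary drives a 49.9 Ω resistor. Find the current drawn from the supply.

I_supply ≈ 3.23 A

Secondary of T₁: V = 240.00 × 2289/2215 = 248.02 V.
Secondary of T₂: V = 248.02 × 1734/2185 = 196.83 V.
I_load = 196.83/49.9 = 3.9444 A, so P_out = 196.83 × 3.9444 = 776.36 W.
All ideal ⇒ P_in = P_out, so I_supply = 776.36/240 = 3.23 A.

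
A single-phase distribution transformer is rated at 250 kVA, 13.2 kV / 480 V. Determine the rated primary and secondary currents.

I_p ≈ 18.9 A, I_s ≈ 521 A

I_p = S/V_p = 250000/13200 = 18.9 A.
I_s = S/V_s = 250000/480 = 521 A.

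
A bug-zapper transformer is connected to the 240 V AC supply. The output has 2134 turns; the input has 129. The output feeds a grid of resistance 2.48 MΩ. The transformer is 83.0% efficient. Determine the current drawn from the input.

V_out = 240 × 2134/129 = 3970.2 V.
I_out = V_out/R = 3970.2/(2.48×10^6) = 0.0016009 A.
P_out = V_out I_out = 3970.2 × 0.0016009 = 6.3559 W.
P_in = P_out/η = 6.3559/0.830 = 7.6578 W.
I_in = P_in/V_in = 7.6578/240 = 0.0319 A.

I_in ≈ 0.0319 A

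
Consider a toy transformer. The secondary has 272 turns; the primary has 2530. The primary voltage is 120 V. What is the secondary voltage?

V_s/V_p = N_s/N_p, so V_s = 120 × 272/2530 = 12.9 V.

V_s ≈ 12.9 V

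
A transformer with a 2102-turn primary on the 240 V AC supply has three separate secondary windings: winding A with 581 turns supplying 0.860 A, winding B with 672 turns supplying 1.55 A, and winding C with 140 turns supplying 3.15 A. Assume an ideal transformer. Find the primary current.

I_p ≈ 0.943 A

V_A = 240 × 581/2102 = 66.337 V; V_B = 240 × 672/2102 = 76.727 V; V_C = 240 × 140/2102 = 15.985 V.
P_out = V_A I_A + V_B I_B + V_C I_C = 66.337×0.860 + 76.727×1.55 + 15.985×3.15 = 57.050 + 118.93 + 50.352 = 226.33 W.
Ideal ⇒ P_in = P_out, so I_p = P_out/V_p = 226.33/240 = 0.943 A.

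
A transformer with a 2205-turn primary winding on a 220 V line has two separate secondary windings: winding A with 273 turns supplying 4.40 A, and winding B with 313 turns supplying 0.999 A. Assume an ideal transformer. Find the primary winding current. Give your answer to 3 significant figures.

I_p ≈ 0.687 A

V_A = 220 × 273/2205 = 27.238 V; V_B = 220 × 313/2205 = 31.229 V.
P_out = V_A I_A + V_B I_B = 27.238×4.40 + 31.229×0.999 = 119.85 + 31.198 = 151.05 W.
Ideal ⇒ P_in = P_out, so I_p = P_out/V_p = 151.05/220 = 0.687 A.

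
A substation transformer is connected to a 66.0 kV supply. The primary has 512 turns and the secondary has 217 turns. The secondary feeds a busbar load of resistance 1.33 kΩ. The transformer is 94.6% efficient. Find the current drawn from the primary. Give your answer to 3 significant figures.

V_s = 66000 × 217/512 = 27973 V.
I_s = V_s/R = 27973/1330 = 21.032 A.
P_out = V_s I_s = 27973 × 21.032 = 588320 W.
P_in = P_out/η = 588320/0.946 = 621910 W.
I_p = P_in/V_p = 621910/66000 = 9.42 A.

I_p ≈ 9.42 A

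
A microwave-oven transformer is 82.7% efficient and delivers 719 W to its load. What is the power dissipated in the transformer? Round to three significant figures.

P_loss ≈ 150 W

P_in = P_out/η = 719/0.827 = 869.407 W.
P_loss = P_in − P_out = 869.407 − 719 = 150 W.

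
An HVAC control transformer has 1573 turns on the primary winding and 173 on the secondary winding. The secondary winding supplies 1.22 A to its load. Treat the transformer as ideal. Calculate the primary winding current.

For an ideal transformer I_p/I_s = N_s/N_p, so I_p = 1.22 × 173/1573 = 0.134 A.

I_p ≈ 0.134 A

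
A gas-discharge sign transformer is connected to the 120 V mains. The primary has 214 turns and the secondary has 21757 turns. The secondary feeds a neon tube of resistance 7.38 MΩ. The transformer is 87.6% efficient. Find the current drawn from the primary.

I_p ≈ 0.192 A

V_s = 120 × 21757/214 = 12200 V.
I_s = V_s/R = 12200/(7.38×10^6) = 0.0016531 A.
P_out = V_s I_s = 12200 × 0.0016531 = 20.169 W.
P_in = P_out/η = 20.169/0.876 = 23.024 W.
I_p = P_in/V_p = 23.024/120 = 0.192 A.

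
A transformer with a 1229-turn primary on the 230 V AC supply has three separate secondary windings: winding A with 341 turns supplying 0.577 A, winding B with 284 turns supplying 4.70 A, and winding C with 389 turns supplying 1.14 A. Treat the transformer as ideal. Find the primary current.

I_p ≈ 1.61 A

V_A = 230 × 341/1229 = 63.816 V; V_B = 230 × 284/1229 = 53.149 V; V_C = 230 × 389/1229 = 72.799 V.
P_out = V_A I_A + V_B I_B + V_C I_C = 63.816×0.577 + 53.149×4.70 + 72.799×1.14 = 36.822 + 249.80 + 82.991 = 369.61 W.
Ideal ⇒ P_in = P_out, so I_p = P_out/V_p = 369.61/230 = 1.61 A.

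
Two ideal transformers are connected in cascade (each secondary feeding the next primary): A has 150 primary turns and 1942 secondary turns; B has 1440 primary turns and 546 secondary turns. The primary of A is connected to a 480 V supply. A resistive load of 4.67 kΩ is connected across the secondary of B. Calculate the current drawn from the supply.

After A: V = 480.00 × 1942/150 = 6214.4 V.
After B: V = 6214.4 × 546/1440 = 2356.3 V.
I_load = 2356.3/4670 = 0.50456 A, so P_out = 2356.3 × 0.50456 = 1188.9 W.
All ideal ⇒ P_in = P_out, so I_supply = 1188.9/480 = 2.48 A.

I_supply ≈ 2.48 A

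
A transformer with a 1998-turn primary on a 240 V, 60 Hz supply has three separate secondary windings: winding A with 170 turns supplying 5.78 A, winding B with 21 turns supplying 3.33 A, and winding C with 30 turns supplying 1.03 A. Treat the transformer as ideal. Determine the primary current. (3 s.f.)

V_A = 240 × 170/1998 = 20.420 V; V_B = 240 × 21/1998 = 2.5225 V; V_C = 240 × 30/1998 = 3.6036 V.
P_out = V_A I_A + V_B I_B + V_C I_C = 20.420×5.78 + 2.5225×3.33 + 3.6036×1.03 = 118.03 + 8.4000 + 3.7117 = 130.14 W.
Ideal ⇒ P_in = P_out, so I_p = P_out/V_p = 130.14/240 = 0.542 A.

I_p ≈ 0.542 A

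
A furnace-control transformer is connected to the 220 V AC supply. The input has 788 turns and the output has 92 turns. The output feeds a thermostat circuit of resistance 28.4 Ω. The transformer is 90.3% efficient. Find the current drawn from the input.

V_out = 220 × 92/788 = 25.685 V.
I_out = V_out/R = 25.685/28.4 = 0.90441 A.
P_out = V_out I_out = 25.685 × 0.90441 = 23.230 W.
P_in = P_out/η = 23.230/0.903 = 25.725 W.
I_in = P_in/V_in = 25.725/220 = 0.117 A.

I_in ≈ 0.117 A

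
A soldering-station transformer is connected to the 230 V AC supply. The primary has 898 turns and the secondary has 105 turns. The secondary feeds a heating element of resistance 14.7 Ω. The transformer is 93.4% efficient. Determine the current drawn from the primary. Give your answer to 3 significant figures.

I_p ≈ 0.229 A

V_s = 230 × 105/898 = 26.893 V.
I_s = V_s/R = 26.893/14.7 = 1.8295 A.
P_out = V_s I_s = 26.893 × 1.8295 = 49.200 W.
P_in = P_out/η = 49.200/0.934 = 52.677 W.
I_p = P_in/V_p = 52.677/230 = 0.229 A.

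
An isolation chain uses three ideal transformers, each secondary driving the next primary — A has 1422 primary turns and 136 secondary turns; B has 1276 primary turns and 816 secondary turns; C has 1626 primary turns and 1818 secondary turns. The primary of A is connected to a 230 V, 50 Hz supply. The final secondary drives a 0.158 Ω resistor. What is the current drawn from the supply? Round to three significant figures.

I_supply ≈ 6.81 A

Secondary of A: V = 230.00 × 136/1422 = 21.997 V.
Secondary of B: V = 21.997 × 816/1276 = 14.067 V.
Secondary of C: V = 14.067 × 1818/1626 = 15.728 V.
I_load = 15.728/0.158 = 99.546 A, so P_out = 15.728 × 99.546 = 1565.7 W.
All ideal ⇒ P_in = P_out, so I_supply = 1565.7/230 = 6.81 A.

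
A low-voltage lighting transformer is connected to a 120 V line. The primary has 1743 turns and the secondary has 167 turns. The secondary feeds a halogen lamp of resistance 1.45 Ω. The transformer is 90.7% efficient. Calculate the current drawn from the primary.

V_s = 120 × 167/1743 = 11.497 V.
I_s = V_s/R = 11.497/1.45 = 7.9293 A.
P_out = V_s I_s = 11.497 × 7.9293 = 91.166 W.
P_in = P_out/η = 91.166/0.907 = 100.51 W.
I_p = P_in/V_p = 100.51/120 = 0.838 A.

I_p ≈ 0.838 A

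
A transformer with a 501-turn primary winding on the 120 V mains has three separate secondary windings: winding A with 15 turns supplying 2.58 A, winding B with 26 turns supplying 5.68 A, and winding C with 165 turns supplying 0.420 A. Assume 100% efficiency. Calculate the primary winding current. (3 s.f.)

I_p ≈ 0.510 A

V_A = 120 × 15/501 = 3.5928 V; V_B = 120 × 26/501 = 6.2275 V; V_C = 120 × 165/501 = 39.521 V.
P_out = V_A I_A + V_B I_B + V_C I_C = 3.5928×2.58 + 6.2275×5.68 + 39.521×0.420 = 9.2695 + 35.372 + 16.599 = 61.241 W.
Ideal ⇒ P_in = P_out, so I_p = P_out/V_p = 61.241/120 = 0.510 A.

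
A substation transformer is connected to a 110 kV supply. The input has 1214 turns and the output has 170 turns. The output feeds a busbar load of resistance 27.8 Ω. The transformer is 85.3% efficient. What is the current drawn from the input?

V_out = 110000 × 170/1214 = 15404 V.
I_out = V_out/R = 15404/27.8 = 554.09 A.
P_out = V_out I_out = 15404 × 554.09 = 8.5350×10^6 W.
P_in = P_out/η = 8.5350×10^6/0.853 = 1.0006×10^7 W.
I_in = P_in/V_in = 1.0006×10^7/110000 = 91.0 A.

I_in ≈ 91.0 A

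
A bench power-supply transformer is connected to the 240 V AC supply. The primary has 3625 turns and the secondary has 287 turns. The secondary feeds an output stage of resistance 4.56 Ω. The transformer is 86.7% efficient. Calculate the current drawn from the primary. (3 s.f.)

I_p ≈ 0.381 A

V_s = 240 × 287/3625 = 19.001 V.
I_s = V_s/R = 19.001/4.56 = 4.1670 A.
P_out = V_s I_s = 19.001 × 4.1670 = 79.178 W.
P_in = P_out/η = 79.178/0.867 = 91.324 W.
I_p = P_in/V_p = 91.324/240 = 0.381 A.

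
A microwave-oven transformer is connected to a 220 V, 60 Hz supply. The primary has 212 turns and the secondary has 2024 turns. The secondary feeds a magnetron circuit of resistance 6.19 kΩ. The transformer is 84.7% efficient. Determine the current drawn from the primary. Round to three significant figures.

I_p ≈ 3.82 A

V_s = 220 × 2024/212 = 2100.4 V.
I_s = V_s/R = 2100.4/6190 = 0.33932 A.
P_out = V_s I_s = 2100.4 × 0.33932 = 712.70 W.
P_in = P_out/η = 712.70/0.847 = 841.44 W.
I_p = P_in/V_p = 841.44/220 = 3.82 A.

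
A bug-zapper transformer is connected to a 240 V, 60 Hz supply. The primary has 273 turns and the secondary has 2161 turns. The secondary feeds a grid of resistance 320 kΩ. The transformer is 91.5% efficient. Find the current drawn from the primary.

I_p ≈ 0.0514 A

V_s = 240 × 2161/273 = 1899.8 V.
I_s = V_s/R = 1899.8/320000 = 0.0059368 A.
P_out = V_s I_s = 1899.8 × 0.0059368 = 11.279 W.
P_in = P_out/η = 11.279/0.915 = 12.326 W.
I_p = P_in/V_p = 12.326/240 = 0.0514 A.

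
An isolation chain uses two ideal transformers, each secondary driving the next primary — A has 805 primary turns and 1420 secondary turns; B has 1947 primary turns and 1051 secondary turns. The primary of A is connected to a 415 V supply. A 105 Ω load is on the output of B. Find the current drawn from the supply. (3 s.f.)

I_supply ≈ 3.58 A

After A: V = 415.00 × 1420/805 = 732.05 V.
After B: V = 732.05 × 1051/1947 = 395.16 V.
I_load = 395.16/105 = 3.7635 A, so P_out = 395.16 × 3.7635 = 1487.2 W.
All ideal ⇒ P_in = P_out, so I_supply = 1487.2/415 = 3.58 A.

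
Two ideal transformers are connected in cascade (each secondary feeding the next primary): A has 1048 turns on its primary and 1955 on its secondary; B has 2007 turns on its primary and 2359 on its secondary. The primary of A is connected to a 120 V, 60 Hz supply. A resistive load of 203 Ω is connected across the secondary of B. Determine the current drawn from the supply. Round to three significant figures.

I_supply ≈ 2.84 A

After A: V = 120.00 × 1955/1048 = 223.85 V.
After B: V = 223.85 × 2359/2007 = 263.12 V.
I_load = 263.12/203 = 1.2961 A, so P_out = 263.12 × 1.2961 = 341.03 W.
All ideal ⇒ P_in = P_out, so I_supply = 341.03/120 = 2.84 A.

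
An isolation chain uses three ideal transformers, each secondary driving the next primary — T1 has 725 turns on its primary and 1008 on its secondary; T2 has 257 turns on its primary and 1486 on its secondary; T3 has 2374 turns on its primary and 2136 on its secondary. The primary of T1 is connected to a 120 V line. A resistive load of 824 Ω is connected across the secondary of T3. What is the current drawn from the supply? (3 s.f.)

I_supply ≈ 7.62 A

After T1: V = 120.00 × 1008/725 = 166.84 V.
After T2: V = 166.84 × 1486/257 = 964.69 V.
After T3: V = 964.69 × 2136/2374 = 867.98 V.
I_load = 867.98/824 = 1.0534 A, so P_out = 867.98 × 1.0534 = 914.31 W.
All ideal ⇒ P_in = P_out, so I_supply = 914.31/120 = 7.62 A.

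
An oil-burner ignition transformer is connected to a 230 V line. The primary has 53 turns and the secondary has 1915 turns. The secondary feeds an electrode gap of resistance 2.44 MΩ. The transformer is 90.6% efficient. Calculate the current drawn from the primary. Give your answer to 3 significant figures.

I_p ≈ 0.136 A

V_s = 230 × 1915/53 = 8310.4 V.
I_s = V_s/R = 8310.4/(2.44×10^6) = 0.0034059 A.
P_out = V_s I_s = 8310.4 × 0.0034059 = 28.304 W.
P_in = P_out/η = 28.304/0.906 = 31.241 W.
I_p = P_in/V_p = 31.241/230 = 0.136 A.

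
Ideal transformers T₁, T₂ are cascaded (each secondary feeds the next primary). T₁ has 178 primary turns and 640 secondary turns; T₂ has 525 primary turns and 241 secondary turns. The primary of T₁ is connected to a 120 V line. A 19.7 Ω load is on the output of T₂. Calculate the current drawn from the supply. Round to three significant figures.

Secondary of T₁: V = 120.00 × 640/178 = 431.46 V.
Secondary of T₂: V = 431.46 × 241/525 = 198.06 V.
I_load = 198.06/19.7 = 10.054 A, so P_out = 198.06 × 10.054 = 1991.3 W.
All ideal ⇒ P_in = P_out, so I_supply = 1991.3/120 = 16.6 A.

I_supply ≈ 16.6 A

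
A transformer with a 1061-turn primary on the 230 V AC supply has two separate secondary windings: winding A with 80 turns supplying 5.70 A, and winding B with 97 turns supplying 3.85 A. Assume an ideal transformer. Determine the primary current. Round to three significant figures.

I_p ≈ 0.782 A

V_A = 230 × 80/1061 = 17.342 V; V_B = 230 × 97/1061 = 21.027 V.
P_out = V_A I_A + V_B I_B = 17.342×5.70 + 21.027×3.85 = 98.850 + 80.955 = 179.81 W.
Ideal ⇒ P_in = P_out, so I_p = P_out/V_p = 179.81/230 = 0.782 A.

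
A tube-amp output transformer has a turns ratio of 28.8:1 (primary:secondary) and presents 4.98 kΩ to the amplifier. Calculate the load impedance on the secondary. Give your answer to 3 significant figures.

Z_s ≈ 6.00 Ω

Z_s = Z_p/(N_p/N_s)² = 4980/28.8² = 6.00 Ω.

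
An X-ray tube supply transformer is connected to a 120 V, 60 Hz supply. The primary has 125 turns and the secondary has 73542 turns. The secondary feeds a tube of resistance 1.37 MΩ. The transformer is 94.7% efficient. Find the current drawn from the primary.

V_s = 120 × 73542/125 = 70600 V.
I_s = V_s/R = 70600/(1.37×10^6) = 0.051533 A.
P_out = V_s I_s = 70600 × 0.051533 = 3638.3 W.
P_in = P_out/η = 3638.3/0.947 = 3841.9 W.
I_p = P_in/V_p = 3841.9/120 = 32.0 A.

I_p ≈ 32.0 A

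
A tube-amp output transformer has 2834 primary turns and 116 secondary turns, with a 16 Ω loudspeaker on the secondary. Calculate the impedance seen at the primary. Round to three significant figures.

Z_p = (N_p/N_s)² × Z_s = (2834/116)² × 16 = 9550 Ω.

Z_p ≈ 9550 Ω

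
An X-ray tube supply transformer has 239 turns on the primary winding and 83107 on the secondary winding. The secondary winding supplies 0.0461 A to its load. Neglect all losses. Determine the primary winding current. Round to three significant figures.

I_p ≈ 16.0 A

For an ideal transformer I_p/I_s = N_s/N_p, so I_p = 0.0461 × 83107/239 = 16.0 A.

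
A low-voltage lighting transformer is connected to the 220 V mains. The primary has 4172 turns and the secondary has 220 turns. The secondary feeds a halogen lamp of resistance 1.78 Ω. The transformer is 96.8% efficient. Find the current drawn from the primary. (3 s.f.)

I_p ≈ 0.355 A

V_s = 220 × 220/4172 = 11.601 V.
I_s = V_s/R = 11.601/1.78 = 6.5175 A.
P_out = V_s I_s = 11.601 × 6.5175 = 75.611 W.
P_in = P_out/η = 75.611/0.968 = 78.110 W.
I_p = P_in/V_p = 78.110/220 = 0.355 A.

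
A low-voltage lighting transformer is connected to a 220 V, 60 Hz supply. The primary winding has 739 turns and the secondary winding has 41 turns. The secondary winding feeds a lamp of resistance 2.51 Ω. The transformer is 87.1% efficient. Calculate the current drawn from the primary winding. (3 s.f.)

V_s = 220 × 41/739 = 12.206 V.
I_s = V_s/R = 12.206/2.51 = 4.8628 A.
P_out = V_s I_s = 12.206 × 4.8628 = 59.354 W.
P_in = P_out/η = 59.354/0.871 = 68.145 W.
I_p = P_in/V_p = 68.145/220 = 0.310 A.

I_p ≈ 0.310 A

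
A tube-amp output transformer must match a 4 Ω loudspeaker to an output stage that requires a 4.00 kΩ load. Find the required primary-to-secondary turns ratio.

Z_p/Z_s = (N_p/N_s)², so N_p/N_s = √(4000/4) = √1000 = 31.6.

N_p/N_s ≈ 31.6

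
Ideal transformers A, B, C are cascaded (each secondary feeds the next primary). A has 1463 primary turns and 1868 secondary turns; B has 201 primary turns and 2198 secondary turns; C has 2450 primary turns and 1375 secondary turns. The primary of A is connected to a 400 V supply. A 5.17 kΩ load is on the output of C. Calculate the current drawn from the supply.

I_supply ≈ 4.75 A

After A: V = 400.00 × 1868/1463 = 510.73 V.
After B: V = 510.73 × 2198/201 = 5585.0 V.
After C: V = 5585.0 × 1375/2450 = 3134.4 V.
I_load = 3134.4/5170 = 0.60628 A, so P_out = 3134.4 × 0.60628 = 1900.3 W.
All ideal ⇒ P_in = P_out, so I_supply = 1900.3/400 = 4.75 A.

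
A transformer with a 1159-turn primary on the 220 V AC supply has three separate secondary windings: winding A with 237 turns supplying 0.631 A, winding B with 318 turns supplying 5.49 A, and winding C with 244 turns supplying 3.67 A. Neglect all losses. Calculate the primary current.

V_A = 220 × 237/1159 = 44.987 V; V_B = 220 × 318/1159 = 60.362 V; V_C = 220 × 244/1159 = 46.316 V.
P_out = V_A I_A + V_B I_B + V_C I_C = 44.987×0.631 + 60.362×5.49 + 46.316×3.67 = 28.387 + 331.39 + 169.98 = 529.76 W.
Ideal ⇒ P_in = P_out, so I_p = P_out/V_p = 529.76/220 = 2.41 A.

I_p ≈ 2.41 A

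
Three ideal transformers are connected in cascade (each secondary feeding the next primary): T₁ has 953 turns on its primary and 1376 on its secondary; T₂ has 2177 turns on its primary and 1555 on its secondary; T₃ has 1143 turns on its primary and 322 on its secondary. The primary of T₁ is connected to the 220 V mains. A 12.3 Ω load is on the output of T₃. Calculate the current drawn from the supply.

I_supply ≈ 1.51 A

After T₁: V = 220.00 × 1376/953 = 317.65 V.
After T₂: V = 317.65 × 1555/2177 = 226.89 V.
After T₃: V = 226.89 × 322/1143 = 63.919 V.
I_load = 63.919/12.3 = 5.1967 A, so P_out = 63.919 × 5.1967 = 332.17 W.
All ideal ⇒ P_in = P_out, so I_supply = 332.17/220 = 1.51 A.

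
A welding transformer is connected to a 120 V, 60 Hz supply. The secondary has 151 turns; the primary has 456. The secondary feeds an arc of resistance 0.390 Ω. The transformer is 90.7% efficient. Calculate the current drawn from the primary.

V_s = 120 × 151/456 = 39.737 V.
I_s = V_s/R = 39.737/0.390 = 101.89 A.
P_out = V_s I_s = 39.737 × 101.89 = 4048.8 W.
P_in = P_out/η = 4048.8/0.907 = 4463.9 W.
I_p = P_in/V_p = 4463.9/120 = 37.2 A.

I_p ≈ 37.2 A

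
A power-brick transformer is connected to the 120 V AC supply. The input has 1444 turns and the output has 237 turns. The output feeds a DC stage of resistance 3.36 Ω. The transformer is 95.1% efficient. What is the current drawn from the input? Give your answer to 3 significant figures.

V_out = 120 × 237/1444 = 19.695 V.
I_out = V_out/R = 19.695/3.36 = 5.8617 A.
P_out = V_out I_out = 19.695 × 5.8617 = 115.45 W.
P_in = P_out/η = 115.45/0.951 = 121.40 W.
I_in = P_in/V_in = 121.40/120 = 1.01 A.

I_in ≈ 1.01 A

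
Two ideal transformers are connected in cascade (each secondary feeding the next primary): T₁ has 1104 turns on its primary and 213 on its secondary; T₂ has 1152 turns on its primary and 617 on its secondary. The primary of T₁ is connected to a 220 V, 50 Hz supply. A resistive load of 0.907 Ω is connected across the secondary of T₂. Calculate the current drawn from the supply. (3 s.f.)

I_supply ≈ 2.59 A

Secondary of T₁: V = 220.00 × 213/1104 = 42.446 V.
Secondary of T₂: V = 42.446 × 617/1152 = 22.733 V.
I_load = 22.733/0.907 = 25.064 A, so P_out = 22.733 × 25.064 = 569.80 W.
All ideal ⇒ P_in = P_out, so I_supply = 569.80/220 = 2.59 A.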